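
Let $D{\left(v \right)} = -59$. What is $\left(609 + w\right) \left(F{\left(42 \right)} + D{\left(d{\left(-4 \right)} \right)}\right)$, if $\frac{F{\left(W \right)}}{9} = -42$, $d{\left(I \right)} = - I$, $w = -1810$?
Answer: $524837$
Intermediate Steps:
$F{\left(W \right)} = -378$ ($F{\left(W \right)} = 9 \left(-42\right) = -378$)
$\left(609 + w\right) \left(F{\left(42 \right)} + D{\left(d{\left(-4 \right)} \right)}\right) = \left(609 - 1810\right) \left(-378 - 59\right) = \left(-1201\right) \left(-437\right) = 524837$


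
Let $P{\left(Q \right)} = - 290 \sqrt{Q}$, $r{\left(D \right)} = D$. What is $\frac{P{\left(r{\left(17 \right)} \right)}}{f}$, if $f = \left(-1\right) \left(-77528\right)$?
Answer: $- \frac{145 \sqrt{17}}{38764} \approx -0.015423$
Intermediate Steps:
$f = 77528$
$\frac{P{\left(r{\left(17 \right)} \right)}}{f} = \frac{\left(-290\right) \sqrt{17}}{77528} = - 290 \sqrt{17} \cdot \frac{1}{77528} = - \frac{145 \sqrt{17}}{38764}$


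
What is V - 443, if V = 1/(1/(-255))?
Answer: -698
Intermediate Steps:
V = -255 (V = 1/(-1/255) = -255)
V - 443 = -255 - 443 = -698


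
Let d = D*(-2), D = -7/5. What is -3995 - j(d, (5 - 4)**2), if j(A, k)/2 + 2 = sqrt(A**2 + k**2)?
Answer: -3991 - 2*sqrt(221)/5 ≈ -3996.9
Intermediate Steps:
D = -7/5 (D = -7*1/5 = -7/5 ≈ -1.4000)
d = 14/5 (d = -7/5*(-2) = 14/5 ≈ 2.8000)
j(A, k) = -4 + 2*sqrt(A**2 + k**2)
-3995 - j(d, (5 - 4)**2) = -3995 - (-4 + 2*sqrt((14/5)**2 + ((5 - 4)**2)**2)) = -3995 - (-4 + 2*sqrt(196/25 + (1**2)**2)) = -3995 - (-4 + 2*sqrt(196/25 + 1**2)) = -3995 - (-4 + 2*sqrt(196/25 + 1)) = -3995 - (-4 + 2*sqrt(221/25)) = -3995 - (-4 + 2*(sqrt(221)/5)) = -3995 - (-4 + 2*sqrt(221)/5) = -3995 + (4 - 2*sqrt(221)/5) = -3991 - 2*sqrt(221)/5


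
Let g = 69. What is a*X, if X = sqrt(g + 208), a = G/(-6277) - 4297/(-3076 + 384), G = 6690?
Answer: 8962789*sqrt(277)/16897684 ≈ 8.8279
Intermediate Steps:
a = 8962789/16897684 (a = 6690/(-6277) - 4297/(-3076 + 384) = 6690*(-1/6277) - 4297/(-2692) = -6690/6277 - 4297*(-1/2692) = -6690/6277 + 4297/2692 = 8962789/16897684 ≈ 0.53042)
X = sqrt(277) (X = sqrt(69 + 208) = sqrt(277) ≈ 16.643)
a*X = 8962789*sqrt(277)/16897684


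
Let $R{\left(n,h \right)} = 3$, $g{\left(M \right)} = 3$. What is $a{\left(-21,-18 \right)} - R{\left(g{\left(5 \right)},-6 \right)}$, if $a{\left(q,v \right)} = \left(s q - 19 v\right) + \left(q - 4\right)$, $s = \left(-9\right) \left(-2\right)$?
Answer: $-64$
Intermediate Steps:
$s = 18$
$a{\left(q,v \right)} = -4 - 19 v + 19 q$ ($a{\left(q,v \right)} = \left(18 q - 19 v\right) + \left(q - 4\right) = \left(- 19 v + 18 q\right) + \left(q - 4\right) = \left(- 19 v + 18 q\right) + \left(-4 + q\right) = -4 - 19 v + 19 q$)
$a{\left(-21,-18 \right)} - R{\left(g{\left(5 \right)},-6 \right)} = \left(-4 - -342 + 19 \left(-21\right)\right) - 3 = \left(-4 + 342 - 399\right) - 3 = -61 - 3 = -64$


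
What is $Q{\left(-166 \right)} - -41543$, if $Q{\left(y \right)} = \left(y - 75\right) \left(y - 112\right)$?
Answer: $108541$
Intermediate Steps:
$Q{\left(y \right)} = \left(-112 + y\right) \left(-75 + y\right)$ ($Q{\left(y \right)} = \left(-75 + y\right) \left(-112 + y\right) = \left(-112 + y\right) \left(-75 + y\right)$)
$Q{\left(-166 \right)} - -41543 = \left(8400 + \left(-166\right)^{2} - -31042\right) - -41543 = \left(8400 + 27556 + 31042\right) + 41543 = 66998 + 41543 = 108541$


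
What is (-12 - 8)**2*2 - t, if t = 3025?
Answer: -2225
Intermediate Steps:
(-12 - 8)**2*2 - t = (-12 - 8)**2*2 - 1*3025 = (-20)**2*2 - 3025 = 400*2 - 3025 = 800 - 3025 = -2225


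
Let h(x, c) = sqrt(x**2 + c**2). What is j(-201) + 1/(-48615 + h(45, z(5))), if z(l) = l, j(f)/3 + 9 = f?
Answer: -297790447773/472683235 - sqrt(82)/472683235 ≈ -630.00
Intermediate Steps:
j(f) = -27 + 3*f
h(x, c) = sqrt(c**2 + x**2)
j(-201) + 1/(-48615 + h(45, z(5))) = (-27 + 3*(-201)) + 1/(-48615 + sqrt(5**2 + 45**2)) = (-27 - 603) + 1/(-48615 + sqrt(25 + 2025)) = -630 + 1/(-48615 + sqrt(2050)) = -630 + 1/(-48615 + 5*sqrt(82))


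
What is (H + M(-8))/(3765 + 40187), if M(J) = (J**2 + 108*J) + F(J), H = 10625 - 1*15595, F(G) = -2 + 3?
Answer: -5769/43952 ≈ -0.13126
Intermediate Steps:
F(G) = 1
H = -4970 (H = 10625 - 15595 = -4970)
M(J) = 1 + J**2 + 108*J (M(J) = (J**2 + 108*J) + 1 = 1 + J**2 + 108*J)
(H + M(-8))/(3765 + 40187) = (-4970 + (1 + (-8)**2 + 108*(-8)))/(3765 + 40187) = (-4970 + (1 + 64 - 864))/43952 = (-4970 - 799)*(1/43952) = -5769*1/43952 = -5769/43952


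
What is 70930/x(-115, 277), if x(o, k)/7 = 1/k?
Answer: 19647610/7 ≈ 2.8068e+6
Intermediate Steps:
x(o, k) = 7/k
70930/x(-115, 277) = 70930/((7/277)) = 70930/((7*(1/277))) = 70930/(7/277) = 70930*(277/7) = 19647610/7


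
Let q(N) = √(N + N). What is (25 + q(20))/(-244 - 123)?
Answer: -25/367 - 2*√10/367 ≈ -0.085353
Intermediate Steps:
q(N) = √2*√N (q(N) = √(2*N) = √2*√N)
(25 + q(20))/(-244 - 123) = (25 + √2*√20)/(-244 - 123) = (25 + √2*(2*√5))/(-367) = (25 + 2*√10)*(-1/367) = -25/367 - 2*√10/367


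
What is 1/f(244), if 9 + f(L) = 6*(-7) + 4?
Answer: -1/47 ≈ -0.021277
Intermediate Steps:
f(L) = -47 (f(L) = -9 + (6*(-7) + 4) = -9 + (-42 + 4) = -9 - 38 = -47)
1/f(244) = 1/(-47) = -1/47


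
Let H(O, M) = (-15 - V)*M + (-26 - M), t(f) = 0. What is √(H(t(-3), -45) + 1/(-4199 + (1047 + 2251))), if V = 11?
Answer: 6*√26811958/901 ≈ 34.482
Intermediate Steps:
H(O, M) = -26 - 27*M (H(O, M) = (-15 - 1*11)*M + (-26 - M) = (-15 - 11)*M + (-26 - M) = -26*M + (-26 - M) = -26 - 27*M)
√(H(t(-3), -45) + 1/(-4199 + (1047 + 2251))) = √((-26 - 27*(-45)) + 1/(-4199 + (1047 + 2251))) = √((-26 + 1215) + 1/(-4199 + 3298)) = √(1189 + 1/(-901)) = √(1189 - 1/901) = √(1071288/901) = 6*√26811958/901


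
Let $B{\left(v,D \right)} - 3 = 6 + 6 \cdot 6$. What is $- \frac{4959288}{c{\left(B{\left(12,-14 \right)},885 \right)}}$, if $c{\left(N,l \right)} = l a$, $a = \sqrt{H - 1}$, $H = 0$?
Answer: $\frac{1653096 i}{295} \approx 5603.7 i$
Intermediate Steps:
$B{\left(v,D \right)} = 45$ ($B{\left(v,D \right)} = 3 + \left(6 + 6 \cdot 6\right) = 3 + \left(6 + 36\right) = 3 + 42 = 45$)
$a = i$ ($a = \sqrt{0 - 1} = \sqrt{-1} = i \approx 1.0 i$)
$c{\left(N,l \right)} = i l$ ($c{\left(N,l \right)} = l i = i l$)
$- \frac{4959288}{c{\left(B{\left(12,-14 \right)},885 \right)}} = - \frac{4959288}{i 885} = - \frac{4959288}{885 i} = - 4959288 \left(- \frac{i}{885}\right) = \frac{1653096 i}{295}$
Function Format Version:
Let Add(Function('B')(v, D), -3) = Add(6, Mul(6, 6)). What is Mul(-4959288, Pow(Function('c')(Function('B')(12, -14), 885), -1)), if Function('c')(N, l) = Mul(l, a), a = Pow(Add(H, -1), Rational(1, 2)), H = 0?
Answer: Mul(Rational(1653096, 295), I) ≈ Mul(5603.7, I)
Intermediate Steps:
Function('B')(v, D) = 45 (Function('B')(v, D) = Add(3, Add(6, Mul(6, 6))) = Add(3, Add(6, 36)) = Add(3, 42) = 45)
a = I (a = Pow(Add(0, -1), Rational(1, 2)) = Pow(-1, Rational(1, 2)) = I ≈ Mul(1.0000, I))
Function('c')(N, l) = Mul(I, l) (Function('c')(N, l) = Mul(l, I) = Mul(I, l))
Mul(-4959288, Pow(Function('c')(Function('B')(12, -14), 885), -1)) = Mul(-4959288, Pow(Mul(I, 885), -1)) = Mul(-4959288, Pow(Mul(885, I), -1)) = Mul(-4959288, Mul(Rational(-1, 885), I)) = Mul(Rational(1653096, 295), I)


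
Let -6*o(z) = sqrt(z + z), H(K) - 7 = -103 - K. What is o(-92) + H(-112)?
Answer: 16 - I*sqrt(46)/3 ≈ 16.0 - 2.2608*I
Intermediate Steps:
H(K) = -96 - K (H(K) = 7 + (-103 - K) = -96 - K)
o(z) = -sqrt(2)*sqrt(z)/6 (o(z) = -sqrt(z + z)/6 = -sqrt(2)*sqrt(z)/6)
o(-92) + H(-112) = -sqrt(2)*sqrt(-92)/6 + (-96 - 1*(-112)) = -sqrt(2)*2*I*sqrt(23)/6 + (-96 + 112) = -I*sqrt(46)/3 + 16 = 16 - I*sqrt(46)/3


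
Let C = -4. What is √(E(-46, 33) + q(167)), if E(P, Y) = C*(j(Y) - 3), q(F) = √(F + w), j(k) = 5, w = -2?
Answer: √(-8 + √165) ≈ 2.2012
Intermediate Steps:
q(F) = √(-2 + F) (q(F) = √(F - 2) = √(-2 + F))
E(P, Y) = -8 (E(P, Y) = -4*(5 - 3) = -4*2 = -8)
√(E(-46, 33) + q(167)) = √(-8 + √(-2 + 167)) = √(-8 + √165)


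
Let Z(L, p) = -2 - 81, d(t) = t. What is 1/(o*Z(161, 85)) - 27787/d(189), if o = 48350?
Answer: -111510620539/758466450 ≈ -147.02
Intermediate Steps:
Z(L, p) = -83
1/(o*Z(161, 85)) - 27787/d(189) = 1/(48350*(-83)) - 27787/189 = (1/48350)*(-1/83) - 27787*1/189 = -1/4013050 - 27787/189 = -111510620539/758466450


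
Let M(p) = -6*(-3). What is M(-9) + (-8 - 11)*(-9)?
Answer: 189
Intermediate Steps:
M(p) = 18
M(-9) + (-8 - 11)*(-9) = 18 + (-8 - 11)*(-9) = 18 - 19*(-9) = 18 + 171 = 189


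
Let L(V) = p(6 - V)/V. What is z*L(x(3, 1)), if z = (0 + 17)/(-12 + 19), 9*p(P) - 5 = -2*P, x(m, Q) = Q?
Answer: -85/63 ≈ -1.3492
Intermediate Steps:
p(P) = 5/9 - 2*P/9 (p(P) = 5/9 + (-2*P)/9 = 5/9 - 2*P/9)
L(V) = (-7/9 + 2*V/9)/V (L(V) = (5/9 - 2*(6 - V)/9)/V = (5/9 + (-4/3 + 2*V/9))/V = (-7/9 + 2*V/9)/V)
z = 17/7 ≈ 2.4286
z*L(x(3, 1)) = 17*((⅑)*(-7 + 2*1)/1)/7 = 17*((⅑)*1*(-7 + 2))/7 = 17*((⅑)*1*(-5))/7 = (17/7)*(-5/9) = -85/63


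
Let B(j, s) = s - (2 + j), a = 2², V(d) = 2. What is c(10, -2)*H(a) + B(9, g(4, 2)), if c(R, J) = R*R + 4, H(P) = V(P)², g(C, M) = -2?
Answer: 403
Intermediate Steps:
a = 4
H(P) = 4 (H(P) = 2² = 4)
B(j, s) = -2 + s - j (B(j, s) = s + (-2 - j) = -2 + s - j)
c(R, J) = 4 + R² (c(R, J) = R² + 4 = 4 + R²)
c(10, -2)*H(a) + B(9, g(4, 2)) = (4 + 10²)*4 + (-2 - 2 - 1*9) = (4 + 100)*4 + (-2 - 2 - 9) = 104*4 - 13 = 416 - 13 = 403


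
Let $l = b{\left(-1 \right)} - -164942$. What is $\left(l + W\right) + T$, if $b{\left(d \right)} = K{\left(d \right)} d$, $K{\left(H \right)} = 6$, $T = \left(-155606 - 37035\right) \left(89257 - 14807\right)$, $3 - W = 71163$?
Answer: $-14342028674$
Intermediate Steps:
$W = -71160$ ($W = 3 - 71163 = -71160$)
$T = -14342122450$ ($T = \left(-192641\right) 74450 = -14342122450$)
$b{\left(d \right)} = 6 d$
$l = 164936$ ($l = 6 \left(-1\right) - -164942 = -6 + 164942 = 164936$)
$\left(l + W\right) + T = \left(164936 - 71160\right) - 14342122450 = 93776 - 14342122450 = -14342028674$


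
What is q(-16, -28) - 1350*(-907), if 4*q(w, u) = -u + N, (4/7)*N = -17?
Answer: 19591193/16 ≈ 1.2245e+6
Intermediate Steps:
N = -119/4 (N = (7/4)*(-17) = -119/4 ≈ -29.750)
q(w, u) = -119/16 - u/4 (q(w, u) = (-u - 119/4)/4 = (-119/4 - u)/4 = -119/16 - u/4)
q(-16, -28) - 1350*(-907) = (-119/16 - 1/4*(-28)) - 1350*(-907) = (-119/16 + 7) + 1224450 = -7/16 + 1224450 = 19591193/16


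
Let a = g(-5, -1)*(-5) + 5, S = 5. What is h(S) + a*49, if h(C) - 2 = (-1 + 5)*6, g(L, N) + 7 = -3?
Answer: 2721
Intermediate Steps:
g(L, N) = -10 (g(L, N) = -7 - 3 = -10)
h(C) = 26 (h(C) = 2 + (-1 + 5)*6 = 2 + 4*6 = 2 + 24 = 26)
a = 55 (a = -10*(-5) + 5 = 50 + 5 = 55)
h(S) + a*49 = 26 + 55*49 = 26 + 2695 = 2721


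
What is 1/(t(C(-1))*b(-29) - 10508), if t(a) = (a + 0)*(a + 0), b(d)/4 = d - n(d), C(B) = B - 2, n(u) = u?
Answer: -1/10508 ≈ -9.5166e-5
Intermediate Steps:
C(B) = -2 + B
b(d) = 0 (b(d) = 4*(d - d) = 4*0 = 0)
t(a) = a² (t(a) = a*a = a²)
1/(t(C(-1))*b(-29) - 10508) = 1/((-2 - 1)²*0 - 10508) = 1/((-3)²*0 - 10508) = 1/(9*0 - 10508) = 1/(0 - 10508) = 1/(-10508) = -1/10508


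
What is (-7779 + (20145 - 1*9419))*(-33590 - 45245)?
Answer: -232326745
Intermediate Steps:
(-7779 + (20145 - 1*9419))*(-33590 - 45245) = (-7779 + (20145 - 9419))*(-78835) = (-7779 + 10726)*(-78835) = 2947*(-78835) = -232326745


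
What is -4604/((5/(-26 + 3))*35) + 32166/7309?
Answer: 779593678/1279075 ≈ 609.50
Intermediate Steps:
-4604/((5/(-26 + 3))*35) + 32166/7309 = -4604/((5/(-23))*35) + 32166*(1/7309) = -4604/(-1/23*5*35) + 32166/7309 = -4604/((-5/23*35)) + 32166/7309 = -4604/(-175/23) + 32166/7309 = -4604*(-23/175) + 32166/7309 = 105892/175 + 32166/7309 = 779593678/1279075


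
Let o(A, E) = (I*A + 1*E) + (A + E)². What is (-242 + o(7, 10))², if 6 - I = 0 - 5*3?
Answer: 41616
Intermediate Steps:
I = 21 (I = 6 - (0 - 5*3) = 6 - (0 - 15) = 6 - 1*(-15) = 6 + 15 = 21)
o(A, E) = E + (A + E)² + 21*A (o(A, E) = (21*A + 1*E) + (A + E)² = (21*A + E) + (A + E)² = (E + 21*A) + (A + E)² = E + (A + E)² + 21*A)
(-242 + o(7, 10))² = (-242 + (10 + (7 + 10)² + 21*7))² = (-242 + (10 + 17² + 147))² = (-242 + (10 + 289 + 147))² = (-242 + 446)² = 204² = 41616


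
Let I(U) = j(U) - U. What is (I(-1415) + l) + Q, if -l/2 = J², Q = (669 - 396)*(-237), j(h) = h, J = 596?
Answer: -775133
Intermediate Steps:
Q = -64701 (Q = 273*(-237) = -64701)
I(U) = 0 (I(U) = U - U = 0)
l = -710432 (l = -2*596² = -2*355216 = -710432)
(I(-1415) + l) + Q = (0 - 710432) - 64701 = -710432 - 64701 = -775133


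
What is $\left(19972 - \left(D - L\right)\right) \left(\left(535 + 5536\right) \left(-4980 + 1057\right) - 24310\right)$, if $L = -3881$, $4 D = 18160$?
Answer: $-275385577493$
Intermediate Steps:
$D = 4540$ ($D = \frac{1}{4} \cdot 18160 = 4540$)
$\left(19972 - \left(D - L\right)\right) \left(\left(535 + 5536\right) \left(-4980 + 1057\right) - 24310\right) = \left(19972 - 8421\right) \left(\left(535 + 5536\right) \left(-4980 + 1057\right) - 24310\right) = \left(19972 - 8421\right) \left(6071 \left(-3923\right) - 24310\right) = \left(19972 - 8421\right) \left(-23816533 - 24310\right) = 11551 \left(-23840843\right) = -275385577493$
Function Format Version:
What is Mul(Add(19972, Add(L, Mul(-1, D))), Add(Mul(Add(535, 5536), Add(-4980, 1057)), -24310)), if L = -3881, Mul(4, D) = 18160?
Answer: -275385577493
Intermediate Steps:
D = 4540 (D = Mul(Rational(1, 4), 18160) = 4540)
Mul(Add(19972, Add(L, Mul(-1, D))), Add(Mul(Add(535, 5536), Add(-4980, 1057)), -24310)) = Mul(Add(19972, Add(-3881, Mul(-1, 4540))), Add(Mul(Add(535, 5536), Add(-4980, 1057)), -24310)) = Mul(Add(19972, Add(-3881, -4540)), Add(Mul(6071, -3923), -24310)) = Mul(Add(19972, -8421), Add(-23816533, -24310)) = Mul(11551, -23840843) = -275385577493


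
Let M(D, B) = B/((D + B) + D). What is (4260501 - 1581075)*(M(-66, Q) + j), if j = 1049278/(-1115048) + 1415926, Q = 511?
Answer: 400825396148525284527/105650798 ≈ 3.7939e+12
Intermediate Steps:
j = 789412202585/557524 (j = 1049278*(-1/1115048) + 1415926 = -524639/557524 + 1415926 = 789412202585/557524 ≈ 1.4159e+6)
M(D, B) = B/(B + 2*D) (M(D, B) = B/((B + D) + D) = B/(B + 2*D))
(4260501 - 1581075)*(M(-66, Q) + j) = (4260501 - 1581075)*(511/(511 + 2*(-66)) + 789412202585/557524) = 2679426*(511/(511 - 132) + 789412202585/557524) = 2679426*(511/379 + 789412202585/557524) = 2679426*(299187509674479/211301596) = 400825396148525284527/105650798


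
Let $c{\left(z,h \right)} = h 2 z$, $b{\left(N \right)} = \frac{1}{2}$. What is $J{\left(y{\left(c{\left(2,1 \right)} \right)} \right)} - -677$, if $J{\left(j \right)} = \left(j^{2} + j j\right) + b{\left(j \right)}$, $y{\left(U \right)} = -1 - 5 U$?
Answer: $\frac{3119}{2} \approx 1559.5$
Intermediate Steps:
$b{\left(N \right)} = \frac{1}{2}$
$c{\left(z,h \right)} = 2 h z$
$J{\left(j \right)} = \frac{1}{2} + 2 j^{2}$ ($J{\left(j \right)} = \left(j^{2} + j j\right) + \frac{1}{2} = \left(j^{2} + j^{2}\right) + \frac{1}{2} = 2 j^{2} + \frac{1}{2} = \frac{1}{2} + 2 j^{2}$)
$J{\left(y{\left(c{\left(2,1 \right)} \right)} \right)} - -677 = \left(\frac{1}{2} + 2 \left(-1 - 5 \cdot 2 \cdot 1 \cdot 2\right)^{2}\right) - -677 = \left(\frac{1}{2} + 2 \left(-1 - 20\right)^{2}\right) + 677 = \left(\frac{1}{2} + 2 \left(-21\right)^{2}\right) + 677 = \left(\frac{1}{2} + 2 \cdot 441\right) + 677 = \left(\frac{1}{2} + 882\right) + 677 = \frac{1765}{2} + 677 = \frac{3119}{2}$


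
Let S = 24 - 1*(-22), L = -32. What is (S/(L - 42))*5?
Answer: -115/37 ≈ -3.1081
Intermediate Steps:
S = 46 (S = 24 + 22 = 46)
(S/(L - 42))*5 = (46/(-32 - 42))*5 = (46/(-74))*5 = (46*(-1/74))*5 = -23/37*5 = -115/37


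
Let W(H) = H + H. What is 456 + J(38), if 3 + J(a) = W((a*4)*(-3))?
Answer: -459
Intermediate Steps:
W(H) = 2*H
J(a) = -3 - 24*a (J(a) = -3 + 2*((a*4)*(-3)) = -3 + 2*((4*a)*(-3)) = -3 + 2*(-12*a) = -3 - 24*a)
456 + J(38) = 456 + (-3 - 24*38) = 456 + (-3 - 912) = 456 - 915 = -459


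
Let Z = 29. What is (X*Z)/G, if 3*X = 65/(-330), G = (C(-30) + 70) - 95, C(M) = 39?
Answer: -377/2772 ≈ -0.13600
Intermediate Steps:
G = 14 (G = (39 + 70) - 95 = 109 - 95 = 14)
X = -13/198 (X = (65/(-330))/3 = (65*(-1/330))/3 = (1/3)*(-13/66) = -13/198 ≈ -0.065657)
(X*Z)/G = -13/198*29/14 = -377/198*1/14 = -377/2772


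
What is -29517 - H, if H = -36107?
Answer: 6590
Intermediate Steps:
-29517 - H = -29517 - 1*(-36107) = -29517 + 36107 = 6590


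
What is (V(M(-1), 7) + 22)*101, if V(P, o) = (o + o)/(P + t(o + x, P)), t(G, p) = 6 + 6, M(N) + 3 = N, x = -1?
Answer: 9595/4 ≈ 2398.8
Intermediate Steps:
M(N) = -3 + N
t(G, p) = 12
V(P, o) = 2*o/(12 + P) (V(P, o) = (o + o)/(P + 12) = (2*o)/(12 + P) = 2*o/(12 + P))
(V(M(-1), 7) + 22)*101 = (2*7/(12 + (-3 - 1)) + 22)*101 = (2*7/(12 - 4) + 22)*101 = (2*7/8 + 22)*101 = (2*7*(1/8) + 22)*101 = (7/4 + 22)*101 = (95/4)*101 = 9595/4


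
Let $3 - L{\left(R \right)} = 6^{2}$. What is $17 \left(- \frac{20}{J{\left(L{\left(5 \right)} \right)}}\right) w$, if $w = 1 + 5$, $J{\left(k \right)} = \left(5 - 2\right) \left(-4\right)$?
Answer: $170$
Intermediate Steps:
$L{\left(R \right)} = -33$ ($L{\left(R \right)} = 3 - 6^{2} = 3 - 36 = -33$)
$J{\left(k \right)} = -12$ ($J{\left(k \right)} = 3 \left(-4\right) = -12$)
$w = 6$
$17 \left(- \frac{20}{J{\left(L{\left(5 \right)} \right)}}\right) w = 17 \left(- \frac{20}{-12}\right) 6 = 17 \left(\left(-20\right) \left(- \frac{1}{12}\right)\right) 6 = 17 \cdot \frac{5}{3} \cdot 6 = \frac{85}{3} \cdot 6 = 170$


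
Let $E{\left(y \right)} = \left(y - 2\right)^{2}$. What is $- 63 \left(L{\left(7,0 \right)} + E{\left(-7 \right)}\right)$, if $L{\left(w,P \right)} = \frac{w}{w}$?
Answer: $-5166$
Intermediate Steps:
$L{\left(w,P \right)} = 1$
$E{\left(y \right)} = \left(-2 + y\right)^{2}$
$- 63 \left(L{\left(7,0 \right)} + E{\left(-7 \right)}\right) = - 63 \left(1 + \left(-2 - 7\right)^{2}\right) = - 63 \left(1 + \left(-9\right)^{2}\right) = - 63 \left(1 + 81\right) = \left(-63\right) 82 = -5166$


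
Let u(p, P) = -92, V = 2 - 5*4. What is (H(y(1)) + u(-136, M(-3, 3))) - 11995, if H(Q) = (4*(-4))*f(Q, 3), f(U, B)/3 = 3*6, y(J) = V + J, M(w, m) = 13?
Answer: -12951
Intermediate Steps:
V = -18 (V = 2 - 20 = -18)
y(J) = -18 + J
f(U, B) = 54 (f(U, B) = 3*(3*6) = 3*18 = 54)
H(Q) = -864 (H(Q) = (4*(-4))*54 = -16*54 = -864)
(H(y(1)) + u(-136, M(-3, 3))) - 11995 = (-864 - 92) - 11995 = -956 - 11995 = -12951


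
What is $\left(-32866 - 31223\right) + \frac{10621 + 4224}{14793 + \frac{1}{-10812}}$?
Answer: $- \frac{2050071377259}{31988383} \approx -64088.0$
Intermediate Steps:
$\left(-32866 - 31223\right) + \frac{10621 + 4224}{14793 + \frac{1}{-10812}} = -64089 + \frac{14845}{14793 - \frac{1}{10812}} = -64089 + \frac{14845}{\frac{159941915}{10812}} = -64089 + 14845 \cdot \frac{10812}{159941915} = -64089 + \frac{32100828}{31988383} = - \frac{2050071377259}{31988383}$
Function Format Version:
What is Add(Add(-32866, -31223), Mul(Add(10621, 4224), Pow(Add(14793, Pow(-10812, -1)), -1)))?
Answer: Rational(-2050071377259, 31988383) ≈ -64088.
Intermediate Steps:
Add(Add(-32866, -31223), Mul(Add(10621, 4224), Pow(Add(14793, Pow(-10812, -1)), -1))) = Add(-64089, Mul(14845, Pow(Add(14793, Rational(-1, 10812)), -1))) = Add(-64089, Mul(14845, Pow(Rational(159941915, 10812), -1))) = Add(-64089, Mul(14845, Rational(10812, 159941915))) = Add(-64089, Rational(32100828, 31988383)) = Rational(-2050071377259, 31988383)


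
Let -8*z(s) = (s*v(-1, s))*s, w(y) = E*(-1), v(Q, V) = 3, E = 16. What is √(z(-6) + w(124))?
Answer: I*√118/2 ≈ 5.4314*I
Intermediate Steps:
w(y) = -16 (w(y) = 16*(-1) = -16)
z(s) = -3*s²/8 (z(s) = -s*3*s/8 = -3*s*s/8 = -3*s²/8)
√(z(-6) + w(124)) = √(-3/8*(-6)² - 16) = √(-3/8*36 - 16) = √(-27/2 - 16) = √(-59/2) = I*√118/2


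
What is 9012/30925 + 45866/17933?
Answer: 1580018246/554578025 ≈ 2.8490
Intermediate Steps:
9012/30925 + 45866/17933 = 1580018246/554578025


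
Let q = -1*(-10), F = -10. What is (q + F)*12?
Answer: 0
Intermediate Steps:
q = 10
(q + F)*12 = (10 - 10)*12 = 0*12 = 0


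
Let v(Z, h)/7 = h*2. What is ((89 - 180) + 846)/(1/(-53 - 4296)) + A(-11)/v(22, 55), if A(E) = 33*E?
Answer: -229844683/70 ≈ -3.2835e+6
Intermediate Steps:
v(Z, h) = 14*h (v(Z, h) = 7*(h*2) = 7*(2*h) = 14*h)
((89 - 180) + 846)/(1/(-53 - 4296)) + A(-11)/v(22, 55) = ((89 - 180) + 846)/(1/(-53 - 4296)) + (33*(-11))/((14*55)) = (-91 + 846)/(1/(-4349)) - 363/770 = 755/(-1/4349) - 363*1/770 = 755*(-4349) - 33/70 = -3283495 - 33/70 = -229844683/70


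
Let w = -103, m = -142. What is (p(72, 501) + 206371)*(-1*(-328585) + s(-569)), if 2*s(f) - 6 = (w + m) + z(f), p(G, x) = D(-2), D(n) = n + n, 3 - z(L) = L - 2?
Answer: 135687334335/2 ≈ 6.7844e+10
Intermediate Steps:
z(L) = 5 - L (z(L) = 3 - (L - 2) = 3 - (-2 + L) = 3 + (2 - L) = 5 - L)
D(n) = 2*n
p(G, x) = -4 (p(G, x) = 2*(-2) = -4)
s(f) = -117 - f/2 (s(f) = 3 + ((-103 - 142) + (5 - f))/2 = 3 + (-245 + (5 - f))/2 = 3 + (-240 - f)/2 = 3 + (-120 - f/2) = -117 - f/2)
(p(72, 501) + 206371)*(-1*(-328585) + s(-569)) = (-4 + 206371)*(-1*(-328585) + (-117 - ½*(-569))) = 206367*(328585 + (-117 + 569/2)) = 206367*(328585 + 335/2) = 206367*(657505/2) = 135687334335/2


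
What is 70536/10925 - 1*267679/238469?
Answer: 731381911/137119675 ≈ 5.3339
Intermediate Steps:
70536/10925 - 1*267679/238469 = 70536*(1/10925) - 267679*1/238469 = 70536/10925 - 267679/238469 = 731381911/137119675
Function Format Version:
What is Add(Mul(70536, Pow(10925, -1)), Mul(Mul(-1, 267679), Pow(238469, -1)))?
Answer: Rational(731381911, 137119675) ≈ 5.3339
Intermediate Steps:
Add(Mul(70536, Pow(10925, -1)), Mul(Mul(-1, 267679), Pow(238469, -1))) = Add(Mul(70536, Rational(1, 10925)), Mul(-267679, Rational(1, 238469))) = Add(Rational(70536, 10925), Rational(-267679, 238469)) = Rational(731381911, 137119675)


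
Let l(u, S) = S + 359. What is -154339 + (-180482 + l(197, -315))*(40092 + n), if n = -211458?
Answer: 30920783969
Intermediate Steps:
l(u, S) = 359 + S
-154339 + (-180482 + l(197, -315))*(40092 + n) = -154339 + (-180482 + (359 - 315))*(40092 - 211458) = -154339 + (-180482 + 44)*(-171366) = -154339 - 180438*(-171366) = -154339 + 30920938308 = 30920783969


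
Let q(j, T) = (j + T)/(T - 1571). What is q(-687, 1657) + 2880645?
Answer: 123868220/43 ≈ 2.8807e+6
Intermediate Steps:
q(j, T) = (T + j)/(-1571 + T)
q(-687, 1657) + 2880645 = (1657 - 687)/(-1571 + 1657) + 2880645 = 970/86 + 2880645 = (1/86)*970 + 2880645 = 485/43 + 2880645 = 123868220/43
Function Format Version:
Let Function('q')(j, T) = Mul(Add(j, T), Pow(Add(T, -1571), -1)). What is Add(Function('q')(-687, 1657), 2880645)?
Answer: Rational(123868220, 43) ≈ 2.8807e+6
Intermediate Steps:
Function('q')(j, T) = Mul(Pow(Add(-1571, T), -1), Add(T, j)) (Function('q')(j, T) = Mul(Add(T, j), Pow(Add(-1571, T), -1)) = Mul(Pow(Add(-1571, T), -1), Add(T, j)))
Add(Function('q')(-687, 1657), 2880645) = Add(Mul(Pow(Add(-1571, 1657), -1), Add(1657, -687)), 2880645) = Add(Mul(Pow(86, -1), 970), 2880645) = Add(Mul(Rational(1, 86), 970), 2880645) = Add(Rational(485, 43), 2880645) = Rational(123868220, 43)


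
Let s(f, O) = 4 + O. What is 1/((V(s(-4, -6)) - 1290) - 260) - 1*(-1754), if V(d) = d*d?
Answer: 2711683/1546 ≈ 1754.0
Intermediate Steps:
V(d) = d²
1/((V(s(-4, -6)) - 1290) - 260) - 1*(-1754) = 1/(((4 - 6)² - 1290) - 260) - 1*(-1754) = 1/(((-2)² - 1290) - 260) + 1754 = 1/((4 - 1290) - 260) + 1754 = 1/(-1286 - 260) + 1754 = 1/(-1546) + 1754 = -1/1546 + 1754 = 2711683/1546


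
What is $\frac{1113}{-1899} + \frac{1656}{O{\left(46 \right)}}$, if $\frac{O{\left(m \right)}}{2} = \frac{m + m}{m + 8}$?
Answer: $\frac{307267}{633} \approx 485.41$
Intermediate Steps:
$O{\left(m \right)} = \frac{4 m}{8 + m}$ ($O{\left(m \right)} = 2 \frac{m + m}{m + 8} = 2 \frac{2 m}{8 + m} = \frac{4 m}{8 + m}$)
$\frac{1113}{-1899} + \frac{1656}{O{\left(46 \right)}} = \frac{1113}{-1899} + \frac{1656}{4 \cdot 46 \frac{1}{8 + 46}} = 1113 \left(- \frac{1}{1899}\right) + \frac{1656}{4 \cdot 46 \cdot \frac{1}{54}} = - \frac{371}{633} + \frac{1656}{4 \cdot 46 \cdot \frac{1}{54}} = - \frac{371}{633} + \frac{1656}{\frac{92}{27}} = - \frac{371}{633} + 1656 \cdot \frac{27}{92} = - \frac{371}{633} + 486 = \frac{307267}{633}$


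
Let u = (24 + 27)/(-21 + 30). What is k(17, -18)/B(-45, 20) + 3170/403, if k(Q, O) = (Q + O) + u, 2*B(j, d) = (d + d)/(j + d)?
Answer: 4915/2418 ≈ 2.0327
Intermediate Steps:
u = 17/3 (u = 51/9 = 51*(1/9) = 17/3 ≈ 5.6667)
B(j, d) = d/(d + j) (B(j, d) = ((d + d)/(j + d))/2 = ((2*d)/(d + j))/2 = (2*d/(d + j))/2 = d/(d + j))
k(Q, O) = 17/3 + O + Q (k(Q, O) = (Q + O) + 17/3 = (O + Q) + 17/3 = 17/3 + O + Q)
k(17, -18)/B(-45, 20) + 3170/403 = (17/3 - 18 + 17)/((20/(20 - 45))) + 3170/403 = 14/(3*((20/(-25)))) + 3170*(1/403) = 14/(3*((20*(-1/25)))) + 3170/403 = 14/(3*(-4/5)) + 3170/403 = (14/3)*(-5/4) + 3170/403 = -35/6 + 3170/403 = 4915/2418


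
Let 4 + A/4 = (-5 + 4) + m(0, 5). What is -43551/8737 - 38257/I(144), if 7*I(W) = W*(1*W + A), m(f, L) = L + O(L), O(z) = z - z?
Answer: -3242833399/181170432 ≈ -17.899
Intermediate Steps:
O(z) = 0
m(f, L) = L (m(f, L) = L + 0 = L)
A = 0 (A = -16 + 4*((-5 + 4) + 5) = -16 + 4*(-1 + 5) = -16 + 4*4 = -16 + 16 = 0)
I(W) = W²/7 (I(W) = (W*(1*W + 0))/7 = (W*(W + 0))/7 = (W*W)/7 = W²/7)
-43551/8737 - 38257/I(144) = -43551/8737 - 38257/((⅐)*144²) = -43551*1/8737 - 38257/((⅐)*20736) = -43551/8737 - 38257/20736/7 = -43551/8737 - 38257*7/20736 = -43551/8737 - 267799/20736 = -3242833399/181170432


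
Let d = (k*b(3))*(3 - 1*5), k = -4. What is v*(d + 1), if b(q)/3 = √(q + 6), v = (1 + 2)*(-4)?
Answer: -876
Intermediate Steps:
v = -12 (v = 3*(-4) = -12)
b(q) = 3*√(6 + q) (b(q) = 3*√(q + 6) = 3*√(6 + q))
d = 72 (d = (-12*√(6 + 3))*(3 - 1*5) = (-12*√9)*(3 - 5) = -12*3*(-2) = -4*9*(-2) = -36*(-2) = 72)
v*(d + 1) = -12*(72 + 1) = -12*73 = -876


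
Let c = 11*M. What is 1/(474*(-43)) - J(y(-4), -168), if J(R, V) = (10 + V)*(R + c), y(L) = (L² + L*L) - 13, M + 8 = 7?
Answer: 25762847/20382 ≈ 1264.0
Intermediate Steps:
M = -1 (M = -8 + 7 = -1)
y(L) = -13 + 2*L² (y(L) = (L² + L²) - 13 = 2*L² - 13 = -13 + 2*L²)
c = -11 (c = 11*(-1) = -11)
J(R, V) = (-11 + R)*(10 + V) (J(R, V) = (10 + V)*(R - 11) = (10 + V)*(-11 + R) = (-11 + R)*(10 + V))
1/(474*(-43)) - J(y(-4), -168) = 1/(474*(-43)) - (-110 - 11*(-168) + 10*(-13 + 2*(-4)²) + (-13 + 2*(-4)²)*(-168)) = 1/(-20382) - (-110 + 1848 + 10*(-13 + 2*16) + (-13 + 2*16)*(-168)) = -1/20382 - (-110 + 1848 + 10*(-13 + 32) + (-13 + 32)*(-168)) = -1/20382 - (-110 + 1848 + 10*19 + 19*(-168)) = -1/20382 - (-110 + 1848 + 190 - 3192) = -1/20382 - 1*(-1264) = -1/20382 + 1264 = 25762847/20382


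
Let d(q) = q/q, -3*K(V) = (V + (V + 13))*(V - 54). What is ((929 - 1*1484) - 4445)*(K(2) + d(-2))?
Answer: -4435000/3 ≈ -1.4783e+6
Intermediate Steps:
K(V) = -(-54 + V)*(13 + 2*V)/3 (K(V) = -(V + (V + 13))*(V - 54)/3 = -(V + (13 + V))*(-54 + V)/3 = -(13 + 2*V)*(-54 + V)/3 = -(-54 + V)*(13 + 2*V)/3)
d(q) = 1
((929 - 1*1484) - 4445)*(K(2) + d(-2)) = ((929 - 1*1484) - 4445)*((234 - 2/3*2**2 + (95/3)*2) + 1) = ((929 - 1484) - 4445)*((234 - 2/3*4 + 190/3) + 1) = (-555 - 4445)*((234 - 8/3 + 190/3) + 1) = -5000*(884/3 + 1) = -5000*887/3 = -4435000/3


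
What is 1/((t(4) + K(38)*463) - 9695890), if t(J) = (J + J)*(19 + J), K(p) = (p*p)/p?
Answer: -1/9678112 ≈ -1.0333e-7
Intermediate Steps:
K(p) = p (K(p) = p**2/p = p)
t(J) = 2*J*(19 + J) (t(J) = (2*J)*(19 + J) = 2*J*(19 + J))
1/((t(4) + K(38)*463) - 9695890) = 1/((2*4*(19 + 4) + 38*463) - 9695890) = 1/((2*4*23 + 17594) - 9695890) = 1/((184 + 17594) - 9695890) = 1/(17778 - 9695890) = 1/(-9678112) = -1/9678112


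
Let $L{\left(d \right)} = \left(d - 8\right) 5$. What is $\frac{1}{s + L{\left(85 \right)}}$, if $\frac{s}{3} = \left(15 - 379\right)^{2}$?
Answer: $\frac{1}{397873} \approx 2.5134 \cdot 10^{-6}$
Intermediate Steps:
$L{\left(d \right)} = -40 + 5 d$ ($L{\left(d \right)} = \left(-8 + d\right) 5 = -40 + 5 d$)
$s = 397488$ ($s = 3 \left(15 - 379\right)^{2} = 3 \left(-364\right)^{2} = 3 \cdot 132496 = 397488$)
$\frac{1}{s + L{\left(85 \right)}} = \frac{1}{397488 + \left(-40 + 5 \cdot 85\right)} = \frac{1}{397488 + \left(-40 + 425\right)} = \frac{1}{397488 + 385} = \frac{1}{397873}$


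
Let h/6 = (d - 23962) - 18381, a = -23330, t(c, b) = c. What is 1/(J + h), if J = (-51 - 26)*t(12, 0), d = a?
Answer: -1/394962 ≈ -2.5319e-6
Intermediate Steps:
d = -23330
J = -924 (J = (-51 - 26)*12 = -77*12 = -924)
h = -394038 (h = 6*((-23330 - 23962) - 18381) = 6*(-47292 - 18381) = 6*(-65673) = -394038)
1/(J + h) = 1/(-924 - 394038) = 1/(-394962) = -1/394962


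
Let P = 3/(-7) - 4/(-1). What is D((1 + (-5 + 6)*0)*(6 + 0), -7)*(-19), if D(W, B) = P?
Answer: -475/7 ≈ -67.857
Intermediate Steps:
P = 25/7 (P = 3*(-1/7) - 4*(-1) = -3/7 + 4 = 25/7 ≈ 3.5714)
D(W, B) = 25/7
D((1 + (-5 + 6)*0)*(6 + 0), -7)*(-19) = (25/7)*(-19) = -475/7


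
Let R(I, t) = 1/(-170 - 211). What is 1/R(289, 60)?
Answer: -381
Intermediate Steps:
R(I, t) = -1/381 (R(I, t) = 1/(-381) = -1/381)
1/R(289, 60) = 1/(-1/381) = -381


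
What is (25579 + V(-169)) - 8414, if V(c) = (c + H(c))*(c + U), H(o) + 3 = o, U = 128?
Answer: 31146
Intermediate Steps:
H(o) = -3 + o
V(c) = (-3 + 2*c)*(128 + c) (V(c) = (c + (-3 + c))*(c + 128) = (-3 + 2*c)*(128 + c))
(25579 + V(-169)) - 8414 = (25579 + (-384 + 2*(-169)² + 253*(-169))) - 8414 = (25579 + (-384 + 2*28561 - 42757)) - 8414 = (25579 + (-384 + 57122 - 42757)) - 8414 = (25579 + 13981) - 8414 = 39560 - 8414 = 31146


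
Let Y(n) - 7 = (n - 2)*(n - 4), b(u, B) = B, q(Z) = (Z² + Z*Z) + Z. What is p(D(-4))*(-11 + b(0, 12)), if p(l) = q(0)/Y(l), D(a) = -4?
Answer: 0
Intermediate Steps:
q(Z) = Z + 2*Z² (q(Z) = (Z² + Z²) + Z = 2*Z² + Z = Z + 2*Z²)
Y(n) = 7 + (-4 + n)*(-2 + n) (Y(n) = 7 + (n - 2)*(n - 4) = 7 + (-2 + n)*(-4 + n) = 7 + (-4 + n)*(-2 + n))
p(l) = 0 (p(l) = (0*(1 + 2*0))/(15 + l² - 6*l) = (0*(1 + 0))/(15 + l² - 6*l) = (0*1)/(15 + l² - 6*l) = 0/(15 + l² - 6*l) = 0)
p(D(-4))*(-11 + b(0, 12)) = 0*(-11 + 12) = 0*1 = 0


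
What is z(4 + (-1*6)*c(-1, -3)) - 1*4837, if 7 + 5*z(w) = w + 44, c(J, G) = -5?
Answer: -24114/5 ≈ -4822.8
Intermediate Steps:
z(w) = 37/5 + w/5 (z(w) = -7/5 + (w + 44)/5 = -7/5 + (44 + w)/5 = -7/5 + (44/5 + w/5) = 37/5 + w/5)
z(4 + (-1*6)*c(-1, -3)) - 1*4837 = (37/5 + (4 - 1*6*(-5))/5) - 1*4837 = (37/5 + (4 - 6*(-5))/5) - 4837 = (37/5 + (4 + 30)/5) - 4837 = (37/5 + (1/5)*34) - 4837 = (37/5 + 34/5) - 4837 = 71/5 - 4837 = -24114/5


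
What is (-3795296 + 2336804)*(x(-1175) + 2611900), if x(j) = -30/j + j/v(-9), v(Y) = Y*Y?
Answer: -24170732685947204/6345 ≈ -3.8094e+12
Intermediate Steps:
v(Y) = Y²
x(j) = -30/j + j/81 (x(j) = -30/j + j/((-9)²) = -30/j + j/81)
(-3795296 + 2336804)*(x(-1175) + 2611900) = (-3795296 + 2336804)*((-30/(-1175) + (1/81)*(-1175)) + 2611900) = -1458492*((-30*(-1/1175) - 1175/81) + 2611900) = -1458492*((6/235 - 1175/81) + 2611900) = -1458492*(-275639/19035 + 2611900) = -1458492*49717240861/19035 = -24170732685947204/6345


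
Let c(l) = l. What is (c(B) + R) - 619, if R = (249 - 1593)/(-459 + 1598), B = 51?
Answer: -648296/1139 ≈ -569.18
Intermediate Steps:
R = -1344/1139 ≈ -1.1800
(c(B) + R) - 619 = (51 - 1344/1139) - 619 = 56745/1139 - 619 = -648296/1139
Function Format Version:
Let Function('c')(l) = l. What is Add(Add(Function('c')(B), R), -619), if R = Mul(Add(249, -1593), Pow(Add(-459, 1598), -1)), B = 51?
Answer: Rational(-648296, 1139) ≈ -569.18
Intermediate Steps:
R = Rational(-1344, 1139) (R = Mul(-1344, Pow(1139, -1)) = Mul(-1344, Rational(1, 1139)) = Rational(-1344, 1139) ≈ -1.1800)
Add(Add(Function('c')(B), R), -619) = Add(Add(51, Rational(-1344, 1139)), -619) = Add(Rational(56745, 1139), -619) = Rational(-648296, 1139)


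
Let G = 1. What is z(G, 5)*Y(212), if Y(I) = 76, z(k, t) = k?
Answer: 76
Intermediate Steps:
z(G, 5)*Y(212) = 1*76 = 76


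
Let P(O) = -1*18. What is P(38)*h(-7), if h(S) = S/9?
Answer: 14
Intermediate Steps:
P(O) = -18
h(S) = S/9 (h(S) = S*(⅑) = S/9)
P(38)*h(-7) = -2*(-7) = -18*(-7/9) = 14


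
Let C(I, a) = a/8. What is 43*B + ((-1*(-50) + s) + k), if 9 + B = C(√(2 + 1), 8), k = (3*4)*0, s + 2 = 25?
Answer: -271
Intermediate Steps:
s = 23 (s = -2 + 25 = 23)
k = 0 (k = 12*0 = 0)
C(I, a) = a/8 (C(I, a) = a*(⅛) = a/8)
B = -8 (B = -9 + (⅛)*8 = -9 + 1 = -8)
43*B + ((-1*(-50) + s) + k) = 43*(-8) + ((-1*(-50) + 23) + 0) = -344 + ((50 + 23) + 0) = -344 + (73 + 0) = -344 + 73 = -271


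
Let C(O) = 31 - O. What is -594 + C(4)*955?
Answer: 25191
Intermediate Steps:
-594 + C(4)*955 = -594 + (31 - 1*4)*955 = -594 + (31 - 4)*955 = -594 + 27*955 = -594 + 25785 = 25191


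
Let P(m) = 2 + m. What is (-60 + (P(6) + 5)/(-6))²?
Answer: 139129/36 ≈ 3864.7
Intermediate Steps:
(-60 + (P(6) + 5)/(-6))² = (-60 + ((2 + 6) + 5)/(-6))² = (-60 - (8 + 5)/6)² = (-60 - ⅙*13)² = (-60 - 13/6)² = (-373/6)² = 139129/36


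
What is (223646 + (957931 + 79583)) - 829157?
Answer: 432003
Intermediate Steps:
(223646 + (957931 + 79583)) - 829157 = (223646 + 1037514) - 829157 = 1261160 - 829157 = 432003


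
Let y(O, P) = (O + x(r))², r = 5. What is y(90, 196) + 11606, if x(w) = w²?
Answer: 24831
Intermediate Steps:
y(O, P) = (25 + O)² (y(O, P) = (O + 5²)² = (O + 25)² = (25 + O)²)
y(90, 196) + 11606 = (25 + 90)² + 11606 = 115² + 11606 = 13225 + 11606 = 24831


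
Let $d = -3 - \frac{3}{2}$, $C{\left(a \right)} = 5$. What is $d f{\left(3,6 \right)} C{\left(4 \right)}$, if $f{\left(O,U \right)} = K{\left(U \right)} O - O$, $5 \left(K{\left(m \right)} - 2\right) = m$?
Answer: $- \frac{297}{2} \approx -148.5$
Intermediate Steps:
$K{\left(m \right)} = 2 + \frac{m}{5}$
$f{\left(O,U \right)} = - O + O \left(2 + \frac{U}{5}\right)$ ($f{\left(O,U \right)} = \left(2 + \frac{U}{5}\right) O - O = O \left(2 + \frac{U}{5}\right) - O = - O + O \left(2 + \frac{U}{5}\right)$)
$d = - \frac{9}{2}$ ($d = -3 - 3 \cdot \frac{1}{2} = -3 - \frac{3}{2} = - \frac{9}{2} \approx -4.5$)
$d f{\left(3,6 \right)} C{\left(4 \right)} = - \frac{9 \cdot \frac{1}{5} \cdot 3 \left(5 + 6\right)}{2} \cdot 5 = - \frac{9 \cdot \frac{1}{5} \cdot 3 \cdot 11}{2} \cdot 5 = \left(- \frac{9}{2}\right) \frac{33}{5} \cdot 5 = \left(- \frac{297}{10}\right) 5 = - \frac{297}{2}$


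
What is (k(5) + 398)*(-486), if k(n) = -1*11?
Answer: -188082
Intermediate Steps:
k(n) = -11
(k(5) + 398)*(-486) = (-11 + 398)*(-486) = 387*(-486) = -188082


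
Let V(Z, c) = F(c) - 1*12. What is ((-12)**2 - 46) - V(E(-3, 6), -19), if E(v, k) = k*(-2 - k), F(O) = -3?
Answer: 113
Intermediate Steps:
V(Z, c) = -15 (V(Z, c) = -3 - 1*12 = -3 - 12 = -15)
((-12)**2 - 46) - V(E(-3, 6), -19) = ((-12)**2 - 46) - 1*(-15) = (144 - 46) + 15 = 98 + 15 = 113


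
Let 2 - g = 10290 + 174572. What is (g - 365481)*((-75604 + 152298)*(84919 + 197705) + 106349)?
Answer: -11929010676699105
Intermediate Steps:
g = -184860 (g = 2 - (10290 + 174572) = 2 - 1*184862 = 2 - 184862 = -184860)
(g - 365481)*((-75604 + 152298)*(84919 + 197705) + 106349) = (-184860 - 365481)*((-75604 + 152298)*(84919 + 197705) + 106349) = -550341*(76694*282624 + 106349) = -550341*(21675565056 + 106349) = -550341*21675671405 = -11929010676699105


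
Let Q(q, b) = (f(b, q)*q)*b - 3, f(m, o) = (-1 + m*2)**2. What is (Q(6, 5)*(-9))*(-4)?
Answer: 87372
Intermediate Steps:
f(m, o) = (-1 + 2*m)**2
Q(q, b) = -3 + b*q*(-1 + 2*b)**2 (Q(q, b) = ((-1 + 2*b)**2*q)*b - 3 = (q*(-1 + 2*b)**2)*b - 3 = b*q*(-1 + 2*b)**2 - 3 = -3 + b*q*(-1 + 2*b)**2)
(Q(6, 5)*(-9))*(-4) = ((-3 + 5*6*(-1 + 2*5)**2)*(-9))*(-4) = ((-3 + 5*6*(-1 + 10)**2)*(-9))*(-4) = ((-3 + 5*6*9**2)*(-9))*(-4) = ((-3 + 5*6*81)*(-9))*(-4) = ((-3 + 2430)*(-9))*(-4) = (2427*(-9))*(-4) = -21843*(-4) = 87372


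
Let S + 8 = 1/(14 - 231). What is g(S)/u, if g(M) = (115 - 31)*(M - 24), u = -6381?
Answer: 9260/21979 ≈ 0.42131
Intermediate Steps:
S = -1737/217 (S = -8 + 1/(14 - 231) = -8 + 1/(-217) = -8 - 1/217 = -1737/217 ≈ -8.0046)
g(M) = -2016 + 84*M (g(M) = 84*(-24 + M) = -2016 + 84*M)
g(S)/u = (-2016 + 84*(-1737/217))/(-6381) = (-2016 - 20844/31)*(-1/6381) = -83340/31*(-1/6381) = 9260/21979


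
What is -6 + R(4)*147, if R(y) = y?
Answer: 582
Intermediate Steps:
-6 + R(4)*147 = -6 + 4*147 = -6 + 588 = 582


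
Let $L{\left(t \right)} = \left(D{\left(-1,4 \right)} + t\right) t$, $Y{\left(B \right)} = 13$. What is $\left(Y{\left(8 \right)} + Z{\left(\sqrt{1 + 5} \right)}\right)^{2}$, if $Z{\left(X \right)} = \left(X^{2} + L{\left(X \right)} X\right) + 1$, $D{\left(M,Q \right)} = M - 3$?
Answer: $232 - 48 \sqrt{6} \approx 114.42$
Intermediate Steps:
$D{\left(M,Q \right)} = -3 + M$ ($D{\left(M,Q \right)} = M - 3 = -3 + M$)
$L{\left(t \right)} = t \left(-4 + t\right)$ ($L{\left(t \right)} = \left(\left(-3 - 1\right) + t\right) t = \left(-4 + t\right) t = t \left(-4 + t\right)$)
$Z{\left(X \right)} = 1 + X^{2} + X^{2} \left(-4 + X\right)$ ($Z{\left(X \right)} = \left(X^{2} + X \left(-4 + X\right) X\right) + 1 = \left(X^{2} + X^{2} \left(-4 + X\right)\right) + 1 = 1 + X^{2} + X^{2} \left(-4 + X\right)$)
$\left(Y{\left(8 \right)} + Z{\left(\sqrt{1 + 5} \right)}\right)^{2} = \left(13 + \left(1 + \left(\sqrt{1 + 5}\right)^{3} - 3 \left(\sqrt{1 + 5}\right)^{2}\right)\right)^{2} = \left(13 + \left(1 + \left(\sqrt{6}\right)^{3} - 3 \left(\sqrt{6}\right)^{2}\right)\right)^{2} = \left(13 + \left(1 + 6 \sqrt{6} - 18\right)\right)^{2} = \left(13 - \left(17 - 6 \sqrt{6}\right)\right)^{2} = \left(-4 + 6 \sqrt{6}\right)^{2}$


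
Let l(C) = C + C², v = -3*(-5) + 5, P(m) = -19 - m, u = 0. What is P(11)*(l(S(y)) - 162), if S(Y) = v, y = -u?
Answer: -7740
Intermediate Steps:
y = 0 (y = -1*0 = 0)
v = 20 (v = 15 + 5 = 20)
S(Y) = 20
P(11)*(l(S(y)) - 162) = (-19 - 1*11)*(20*(1 + 20) - 162) = (-19 - 11)*(20*21 - 162) = -30*(420 - 162) = -30*258 = -7740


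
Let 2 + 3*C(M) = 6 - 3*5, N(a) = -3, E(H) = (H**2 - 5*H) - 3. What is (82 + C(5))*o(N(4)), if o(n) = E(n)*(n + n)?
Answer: -9870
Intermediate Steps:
E(H) = -3 + H**2 - 5*H
C(M) = -11/3 (C(M) = -2/3 + (6 - 3*5)/3 = -2/3 + (6 - 15)/3 = -2/3 + (1/3)*(-9) = -2/3 - 3 = -11/3)
o(n) = 2*n*(-3 + n**2 - 5*n) (o(n) = (-3 + n**2 - 5*n)*(n + n) = (-3 + n**2 - 5*n)*(2*n) = 2*n*(-3 + n**2 - 5*n))
(82 + C(5))*o(N(4)) = (82 - 11/3)*(2*(-3)*(-3 + (-3)**2 - 5*(-3))) = 235*(2*(-3)*(-3 + 9 + 15))/3 = 235*(2*(-3)*21)/3 = (235/3)*(-126) = -9870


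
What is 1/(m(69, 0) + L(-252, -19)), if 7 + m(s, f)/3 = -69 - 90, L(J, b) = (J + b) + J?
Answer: -1/1021 ≈ -0.00097943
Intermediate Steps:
L(J, b) = b + 2*J
m(s, f) = -498 (m(s, f) = -21 + 3*(-69 - 90) = -21 + 3*(-159) = -21 - 477 = -498)
1/(m(69, 0) + L(-252, -19)) = 1/(-498 + (-19 + 2*(-252))) = 1/(-498 + (-19 - 504)) = 1/(-498 - 523) = 1/(-1021) = -1/1021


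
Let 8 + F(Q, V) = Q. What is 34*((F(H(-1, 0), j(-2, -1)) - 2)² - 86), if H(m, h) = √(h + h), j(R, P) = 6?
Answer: 476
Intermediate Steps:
H(m, h) = √2*√h (H(m, h) = √(2*h) = √2*√h)
F(Q, V) = -8 + Q
34*((F(H(-1, 0), j(-2, -1)) - 2)² - 86) = 34*(((-8 + √2*√0) - 2)² - 86) = 34*(((-8 + √2*0) - 2)² - 86) = 34*(((-8 + 0) - 2)² - 86) = 34*((-8 - 2)² - 86) = 34*((-10)² - 86) = 34*(100 - 86) = 34*14 = 476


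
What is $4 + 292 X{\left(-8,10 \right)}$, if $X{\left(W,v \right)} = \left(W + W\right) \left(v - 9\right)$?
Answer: $-4668$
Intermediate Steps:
$X{\left(W,v \right)} = 2 W \left(-9 + v\right)$
$4 + 292 X{\left(-8,10 \right)} = 4 + 292 \cdot 2 \left(-8\right) \left(-9 + 10\right) = 4 + 292 \cdot 2 \left(-8\right) 1 = 4 + 292 \left(-16\right) = 4 - 4672 = -4668$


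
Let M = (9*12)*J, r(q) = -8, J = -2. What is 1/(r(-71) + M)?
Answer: -1/224 ≈ -0.0044643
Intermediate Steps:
M = -216 (M = (9*12)*(-2) = 108*(-2) = -216)
1/(r(-71) + M) = 1/(-8 - 216) = 1/(-224) = -1/224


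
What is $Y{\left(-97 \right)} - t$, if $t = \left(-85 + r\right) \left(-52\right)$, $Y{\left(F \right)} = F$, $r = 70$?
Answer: $-877$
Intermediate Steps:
$t = 780$ ($t = \left(-85 + 70\right) \left(-52\right) = \left(-15\right) \left(-52\right) = 780$)
$Y{\left(-97 \right)} - t = -97 - 780 = -877$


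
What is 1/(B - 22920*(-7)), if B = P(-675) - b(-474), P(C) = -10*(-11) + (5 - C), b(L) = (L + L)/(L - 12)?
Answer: 81/13059472 ≈ 6.2024e-6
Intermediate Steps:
b(L) = 2*L/(-12 + L) (b(L) = (2*L)/(-12 + L) = 2*L/(-12 + L))
P(C) = 115 - C (P(C) = 110 + (5 - C) = 115 - C)
B = 63832/81 (B = (115 - 1*(-675)) - 2*(-474)/(-12 - 474) = (115 + 675) - 2*(-474)/(-486) = 790 - 2*(-474)*(-1)/486 = 790 - 1*158/81 = 790 - 158/81 = 63832/81 ≈ 788.05)
1/(B - 22920*(-7)) = 1/(63832/81 - 22920*(-7)) = 1/(63832/81 + 160440) = 1/(13059472/81) = 81/13059472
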